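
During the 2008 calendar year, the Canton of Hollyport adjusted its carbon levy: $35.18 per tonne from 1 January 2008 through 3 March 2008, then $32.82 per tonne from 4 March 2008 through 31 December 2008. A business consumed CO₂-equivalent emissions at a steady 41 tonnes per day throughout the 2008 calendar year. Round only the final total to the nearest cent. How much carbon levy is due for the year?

$498,592.80

1 January – 3 March 2008: 63 days × 41 tonnes/day = 2,583 tonnes at $35.18/tonne → $90,869.94
4 March – 31 December 2008: 303 days × 41 tonnes/day = 12,423 tonnes at $32.82/tonne → $407,722.86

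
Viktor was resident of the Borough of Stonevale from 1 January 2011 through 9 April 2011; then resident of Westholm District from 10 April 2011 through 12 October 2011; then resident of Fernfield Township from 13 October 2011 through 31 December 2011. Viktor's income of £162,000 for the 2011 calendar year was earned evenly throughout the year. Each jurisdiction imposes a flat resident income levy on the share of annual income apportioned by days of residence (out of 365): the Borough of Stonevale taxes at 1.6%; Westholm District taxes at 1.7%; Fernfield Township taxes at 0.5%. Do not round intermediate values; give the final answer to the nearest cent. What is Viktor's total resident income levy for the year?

£2,283.98

The Borough of Stonevale, 1 January – 9 April 2011: 99 days → £162,000 × 1.6% × 99/365 = £703.0356
Westholm District, 10 April – 12 October 2011: 186 days → £162,000 × 1.7% × 186/365 = £1,403.4082
Fernfield Township, 13 October – 31 December 2011: 80 days → £162,000 × 0.5% × 80/365 = £177.5342
Total = £2,283.9781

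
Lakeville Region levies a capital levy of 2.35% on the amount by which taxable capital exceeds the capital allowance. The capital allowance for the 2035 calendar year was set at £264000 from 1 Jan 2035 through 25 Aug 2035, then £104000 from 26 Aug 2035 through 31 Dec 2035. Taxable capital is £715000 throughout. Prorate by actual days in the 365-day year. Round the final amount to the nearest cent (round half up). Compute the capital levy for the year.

1 Jan – 25 Aug 2035: 237 days, exemption £264000 → (£715000 − £264000) × 2.35% × 237/365 = £6881.7658
26 Aug – 31 Dec 2035: 128 days, exemption £104000 → (£715000 − £104000) × 2.35% × 128/365 = £5035.3096
Total = £11917.0753

£11917.08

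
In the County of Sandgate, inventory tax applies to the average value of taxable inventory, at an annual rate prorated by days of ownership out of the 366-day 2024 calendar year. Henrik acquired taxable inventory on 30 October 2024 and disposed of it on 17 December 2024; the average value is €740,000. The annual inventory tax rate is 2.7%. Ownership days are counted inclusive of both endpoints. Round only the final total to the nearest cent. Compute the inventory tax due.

€2,674.92

Days held (30 October – 17 December 2024): 49 out of 366
Tax = €740,000 × 2.7% × 49/366 = €2,674.9180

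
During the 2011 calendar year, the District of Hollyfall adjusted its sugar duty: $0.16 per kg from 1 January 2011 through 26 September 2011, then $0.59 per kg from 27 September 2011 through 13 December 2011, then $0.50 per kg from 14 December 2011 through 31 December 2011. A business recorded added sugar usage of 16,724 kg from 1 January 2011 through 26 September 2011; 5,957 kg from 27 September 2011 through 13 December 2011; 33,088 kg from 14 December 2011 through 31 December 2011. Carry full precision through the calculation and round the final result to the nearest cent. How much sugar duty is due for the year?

1 January – 26 September 2011: 16,724 kg at $0.16/kg → $2,675.84
27 September – 13 December 2011: 5,957 kg at $0.59/kg → $3,514.63
14 December – 31 December 2011: 33,088 kg at $0.50/kg → $16,544.00

$22,734.47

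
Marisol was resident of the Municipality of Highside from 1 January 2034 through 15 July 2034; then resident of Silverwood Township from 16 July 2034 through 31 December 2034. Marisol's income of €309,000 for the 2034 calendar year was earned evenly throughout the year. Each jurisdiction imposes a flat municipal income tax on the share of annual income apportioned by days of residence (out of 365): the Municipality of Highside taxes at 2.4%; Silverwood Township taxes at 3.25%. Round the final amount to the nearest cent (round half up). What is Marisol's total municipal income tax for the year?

€8,632.11

The Municipality of Highside, 1 January – 15 July 2034: 196 days → €309,000 × 2.4% × 196/365 = €3,982.2904
Silverwood Township, 16 July – 31 December 2034: 169 days → €309,000 × 3.25% × 169/365 = €4,649.8151
Total = €8,632.1055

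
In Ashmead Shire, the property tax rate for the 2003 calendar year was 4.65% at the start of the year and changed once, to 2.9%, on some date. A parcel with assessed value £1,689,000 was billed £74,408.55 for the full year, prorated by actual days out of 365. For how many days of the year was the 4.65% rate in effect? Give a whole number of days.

Let d = days at the first rate; then 365 − d days at the second rate.
£1,689,000 × [4.65%·d + 2.9%·(365−d)] / 365 = £74,408.55
Solving gives d = 314, so the new rate took effect on November 11, 2003.

314 days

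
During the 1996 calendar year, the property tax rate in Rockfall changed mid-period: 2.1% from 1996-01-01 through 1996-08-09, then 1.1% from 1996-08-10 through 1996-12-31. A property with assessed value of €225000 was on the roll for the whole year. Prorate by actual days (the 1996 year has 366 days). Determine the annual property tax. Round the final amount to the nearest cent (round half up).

1996-01-01 to 1996-08-09: 222 days at 2.1% → €225000 × 2.1% × 222/366 = €2865.9836
1996-08-10 to 1996-12-31: 144 days at 1.1% → €225000 × 1.1% × 144/366 = €973.7705
Total = €3839.7541

€3839.75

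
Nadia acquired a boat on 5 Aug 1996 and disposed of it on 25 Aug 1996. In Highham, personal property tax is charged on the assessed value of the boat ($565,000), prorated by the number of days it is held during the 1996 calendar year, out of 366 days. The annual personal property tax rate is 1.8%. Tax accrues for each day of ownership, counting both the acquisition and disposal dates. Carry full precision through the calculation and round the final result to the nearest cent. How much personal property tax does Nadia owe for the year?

$583.52

Days held (5 Aug – 25 Aug 1996): 21 out of 366
Tax = $565,000 × 1.8% × 21/366 = $583.5246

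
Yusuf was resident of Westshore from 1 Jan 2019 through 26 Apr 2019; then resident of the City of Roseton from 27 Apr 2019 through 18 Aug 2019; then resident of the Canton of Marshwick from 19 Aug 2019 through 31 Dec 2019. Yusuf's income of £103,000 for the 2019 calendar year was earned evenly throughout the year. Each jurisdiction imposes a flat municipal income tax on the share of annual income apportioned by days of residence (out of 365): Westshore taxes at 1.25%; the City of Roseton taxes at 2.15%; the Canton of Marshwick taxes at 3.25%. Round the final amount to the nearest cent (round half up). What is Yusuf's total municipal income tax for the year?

Westshore, 1 Jan – 26 Apr 2019: 116 days → £103,000 × 1.25% × 116/365 = £409.1781
The City of Roseton, 27 Apr – 18 Aug 2019: 114 days → £103,000 × 2.15% × 114/365 = £691.6521
The Canton of Marshwick, 19 Aug – 31 Dec 2019: 135 days → £103,000 × 3.25% × 135/365 = £1,238.1164
Total = £2,338.9466

£2,338.95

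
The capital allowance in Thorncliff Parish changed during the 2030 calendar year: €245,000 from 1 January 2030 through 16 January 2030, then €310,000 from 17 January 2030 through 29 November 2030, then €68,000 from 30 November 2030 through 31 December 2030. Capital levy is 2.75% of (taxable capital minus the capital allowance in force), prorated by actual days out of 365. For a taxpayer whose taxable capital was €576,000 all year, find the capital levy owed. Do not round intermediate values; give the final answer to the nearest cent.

1 January – 16 January 2030: 16 days, exemption €245,000 → (€576,000 − €245,000) × 2.75% × 16/365 = €399.0137
17 January – 29 November 2030: 317 days, exemption €310,000 → (€576,000 − €310,000) × 2.75% × 317/365 = €6,353.0274
30 November – 31 December 2030: 32 days, exemption €68,000 → (€576,000 − €68,000) × 2.75% × 32/365 = €1,224.7671
Total = €7,976.8082

€7,976.81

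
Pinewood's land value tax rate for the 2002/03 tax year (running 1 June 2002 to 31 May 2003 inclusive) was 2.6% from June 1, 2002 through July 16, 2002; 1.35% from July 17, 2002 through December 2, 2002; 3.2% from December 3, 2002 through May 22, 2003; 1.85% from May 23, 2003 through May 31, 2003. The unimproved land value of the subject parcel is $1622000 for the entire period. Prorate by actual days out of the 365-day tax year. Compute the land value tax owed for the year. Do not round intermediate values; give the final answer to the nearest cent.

$38710.25

June 1 – July 16, 2002: 46 days at 2.6% → $1622000 × 2.6% × 46/365 = $5314.8274
July 17 – December 2, 2002: 139 days at 1.35% → $1622000 × 1.35% × 139/365 = $8338.8575
December 3, 2002 – May 22, 2003: 171 days at 3.2% → $1622000 × 3.2% × 171/365 = $24316.6685
May 23 – May 31, 2003: 9 days at 1.85% → $1622000 × 1.85% × 9/365 = $739.8986
Total = $38710.2521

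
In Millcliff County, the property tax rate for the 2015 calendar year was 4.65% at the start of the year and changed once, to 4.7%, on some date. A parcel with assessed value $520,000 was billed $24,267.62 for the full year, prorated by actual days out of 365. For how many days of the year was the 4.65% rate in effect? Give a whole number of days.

Let d = days at the first rate; then 365 − d days at the second rate.
$520,000 × [4.65%·d + 4.7%·(365−d)] / 365 = $24,267.62
Solving gives d = 242, so the new rate took effect on August 31, 2015.

242 days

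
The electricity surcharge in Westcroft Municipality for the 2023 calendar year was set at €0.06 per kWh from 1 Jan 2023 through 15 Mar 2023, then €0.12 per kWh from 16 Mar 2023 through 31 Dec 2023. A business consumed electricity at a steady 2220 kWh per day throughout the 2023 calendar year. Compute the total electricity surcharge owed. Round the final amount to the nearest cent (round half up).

€87,379.20

1 Jan – 15 Mar 2023: 74 days × 2220 kWh/day = 164,280 kWh at €0.06/kWh → €9,856.80
16 Mar – 31 Dec 2023: 291 days × 2220 kWh/day = 646,020 kWh at €0.12/kWh → €77,522.40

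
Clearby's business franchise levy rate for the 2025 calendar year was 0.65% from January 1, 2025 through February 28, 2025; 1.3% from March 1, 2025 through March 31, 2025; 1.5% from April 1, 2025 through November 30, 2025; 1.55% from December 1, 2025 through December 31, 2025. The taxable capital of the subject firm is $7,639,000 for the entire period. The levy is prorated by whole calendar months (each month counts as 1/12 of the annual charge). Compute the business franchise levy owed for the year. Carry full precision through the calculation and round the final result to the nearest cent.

$102,808.21

January 1 – February 28, 2025: 2 months at 0.65% → $7,639,000 × 0.65% × 2/12 = $8,275.5833
March 1 – March 31, 2025: 1 month at 1.3% → $7,639,000 × 1.3% × 1/12 = $8,275.5833
April 1 – November 30, 2025: 8 months at 1.5% → $7,639,000 × 1.5% × 8/12 = $76,390.0000
December 1 – December 31, 2025: 1 month at 1.55% → $7,639,000 × 1.55% × 1/12 = $9,867.0417
Total = $102,808.2083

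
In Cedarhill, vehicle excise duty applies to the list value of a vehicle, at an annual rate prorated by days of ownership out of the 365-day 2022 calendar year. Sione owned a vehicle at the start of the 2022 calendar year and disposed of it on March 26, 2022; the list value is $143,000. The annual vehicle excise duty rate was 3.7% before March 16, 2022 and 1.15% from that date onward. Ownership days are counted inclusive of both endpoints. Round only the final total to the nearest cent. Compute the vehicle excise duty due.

$1,122.26

January 1 – March 15, 2022: 74 days at 3.7% → $143,000 × 3.7% × 74/365 = $1,072.6959
March 16 – March 26, 2022: 11 days at 1.15% → $143,000 × 1.15% × 11/365 = $49.5603
Total = $1,122.2562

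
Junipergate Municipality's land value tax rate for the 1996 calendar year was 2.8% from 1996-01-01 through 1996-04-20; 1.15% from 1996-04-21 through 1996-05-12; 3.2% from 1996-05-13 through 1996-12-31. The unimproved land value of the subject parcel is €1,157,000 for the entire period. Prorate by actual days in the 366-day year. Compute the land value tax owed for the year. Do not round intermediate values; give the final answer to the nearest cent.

1996-01-01 to 1996-04-20: 111 days at 2.8% → €1,157,000 × 2.8% × 111/366 = €9,825.0164
1996-04-21 to 1996-05-12: 22 days at 1.15% → €1,157,000 × 1.15% × 22/366 = €799.7842
1996-05-13 to 1996-12-31: 233 days at 3.2% → €1,157,000 × 3.2% × 233/366 = €23,569.9235
Total = €34,194.7240

€34,194.72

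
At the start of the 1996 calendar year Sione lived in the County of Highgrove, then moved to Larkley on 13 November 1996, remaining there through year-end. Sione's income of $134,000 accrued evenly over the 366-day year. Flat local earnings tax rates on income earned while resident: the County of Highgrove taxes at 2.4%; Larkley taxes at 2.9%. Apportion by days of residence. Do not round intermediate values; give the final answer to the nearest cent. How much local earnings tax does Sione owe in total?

$3,305.70

The County of Highgrove, 1 January – 12 November 1996: 317 days → $134,000 × 2.4% × 317/366 = $2,785.4426
Larkley, 13 November – 31 December 1996: 49 days → $134,000 × 2.9% × 49/366 = $520.2568
Total = $3,305.6995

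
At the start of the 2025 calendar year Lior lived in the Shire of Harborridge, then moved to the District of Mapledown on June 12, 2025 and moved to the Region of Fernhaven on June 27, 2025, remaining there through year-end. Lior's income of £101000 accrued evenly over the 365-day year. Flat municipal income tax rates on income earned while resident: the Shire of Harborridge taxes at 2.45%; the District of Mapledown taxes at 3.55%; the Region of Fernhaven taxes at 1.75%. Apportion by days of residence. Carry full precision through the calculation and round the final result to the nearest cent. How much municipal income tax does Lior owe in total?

£2156.00

The Shire of Harborridge, January 1 – June 11, 2025: 162 days → £101000 × 2.45% × 162/365 = £1098.2712
The District of Mapledown, June 12 – June 26, 2025: 15 days → £101000 × 3.55% × 15/365 = £147.3493
The Region of Fernhaven, June 27 – December 31, 2025: 188 days → £101000 × 1.75% × 188/365 = £910.3836
Total = £2156.0041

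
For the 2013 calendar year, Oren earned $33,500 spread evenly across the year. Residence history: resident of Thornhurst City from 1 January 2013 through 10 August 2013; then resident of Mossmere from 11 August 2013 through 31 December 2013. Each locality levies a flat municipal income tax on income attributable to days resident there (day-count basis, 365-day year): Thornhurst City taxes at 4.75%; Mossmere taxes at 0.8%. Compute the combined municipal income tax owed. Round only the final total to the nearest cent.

$1,072.83

Thornhurst City, 1 January – 10 August 2013: 222 days → $33,500 × 4.75% × 222/365 = $967.8288
Mossmere, 11 August – 31 December 2013: 143 days → $33,500 × 0.8% × 143/365 = $104.9973
Total = $1,072.8260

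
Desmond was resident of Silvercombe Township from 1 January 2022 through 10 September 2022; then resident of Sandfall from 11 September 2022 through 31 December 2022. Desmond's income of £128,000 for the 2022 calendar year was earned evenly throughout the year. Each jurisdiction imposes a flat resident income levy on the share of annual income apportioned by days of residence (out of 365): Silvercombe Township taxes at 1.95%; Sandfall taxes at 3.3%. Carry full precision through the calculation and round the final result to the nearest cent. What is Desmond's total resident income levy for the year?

£3,026.24

Silvercombe Township, 1 January – 10 September 2022: 253 days → £128,000 × 1.95% × 253/365 = £1,730.1041
Sandfall, 11 September – 31 December 2022: 112 days → £128,000 × 3.3% × 112/365 = £1,296.1315
Total = £3,026.2356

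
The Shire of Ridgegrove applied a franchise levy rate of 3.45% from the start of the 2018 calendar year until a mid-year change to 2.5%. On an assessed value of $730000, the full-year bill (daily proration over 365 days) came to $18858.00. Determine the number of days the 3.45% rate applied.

Let d = days at the first rate; then 365 − d days at the second rate.
$730000 × [3.45%·d + 2.5%·(365−d)] / 365 = $18858.00
Solving gives d = 32, so the new rate took effect on 2 February 2018.

32 days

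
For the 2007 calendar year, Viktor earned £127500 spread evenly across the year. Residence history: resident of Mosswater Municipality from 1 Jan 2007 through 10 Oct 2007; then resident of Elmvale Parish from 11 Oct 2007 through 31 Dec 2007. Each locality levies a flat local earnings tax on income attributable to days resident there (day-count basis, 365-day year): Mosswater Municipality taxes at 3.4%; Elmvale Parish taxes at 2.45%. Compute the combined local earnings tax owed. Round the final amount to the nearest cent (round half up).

Mosswater Municipality, 1 Jan – 10 Oct 2007: 283 days → £127500 × 3.4% × 283/365 = £3361.1096
Elmvale Parish, 11 Oct – 31 Dec 2007: 82 days → £127500 × 2.45% × 82/365 = £701.7740
Total = £4062.8836

£4062.88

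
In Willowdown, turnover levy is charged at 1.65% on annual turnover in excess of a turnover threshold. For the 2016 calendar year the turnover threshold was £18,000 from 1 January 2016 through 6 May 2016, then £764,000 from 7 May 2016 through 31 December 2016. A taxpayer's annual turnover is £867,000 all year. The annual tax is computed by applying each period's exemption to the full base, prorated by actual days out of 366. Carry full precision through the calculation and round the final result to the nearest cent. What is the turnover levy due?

1 January – 6 May 2016: 127 days, exemption £18,000 → (£867,000 − £18,000) × 1.65% × 127/366 = £4,860.8730
7 May – 31 December 2016: 239 days, exemption £764,000 → (£867,000 − £764,000) × 1.65% × 239/366 = £1,109.7828
Total = £5,970.6557

£5,970.66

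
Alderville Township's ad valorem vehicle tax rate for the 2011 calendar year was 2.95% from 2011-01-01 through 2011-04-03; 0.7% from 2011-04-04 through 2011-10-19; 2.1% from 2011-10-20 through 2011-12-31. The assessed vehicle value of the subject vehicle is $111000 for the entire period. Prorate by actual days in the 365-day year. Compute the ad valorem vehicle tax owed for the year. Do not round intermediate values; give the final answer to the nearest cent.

2011-01-01 to 2011-04-03: 93 days at 2.95% → $111000 × 2.95% × 93/365 = $834.3247
2011-04-04 to 2011-10-19: 199 days at 0.7% → $111000 × 0.7% × 199/365 = $423.6247
2011-10-20 to 2011-12-31: 73 days at 2.1% → $111000 × 2.1% × 73/365 = $466.2000
Total = $1724.1493

$1724.15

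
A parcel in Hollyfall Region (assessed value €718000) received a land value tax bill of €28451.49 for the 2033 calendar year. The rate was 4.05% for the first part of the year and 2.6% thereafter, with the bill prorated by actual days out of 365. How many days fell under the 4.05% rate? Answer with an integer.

Let d = days at the first rate; then 365 − d days at the second rate.
€718000 × [4.05%·d + 2.6%·(365−d)] / 365 = €28451.49
Solving gives d = 343, so the new rate took effect on 10 December 2033.

343 days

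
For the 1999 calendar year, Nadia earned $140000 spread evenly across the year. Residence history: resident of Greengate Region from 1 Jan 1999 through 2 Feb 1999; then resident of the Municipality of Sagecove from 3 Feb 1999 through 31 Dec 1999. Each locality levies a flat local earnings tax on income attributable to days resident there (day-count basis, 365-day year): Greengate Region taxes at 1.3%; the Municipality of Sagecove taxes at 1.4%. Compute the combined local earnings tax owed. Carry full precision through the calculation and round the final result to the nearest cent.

$1947.34

Greengate Region, 1 Jan – 2 Feb 1999: 33 days → $140000 × 1.3% × 33/365 = $164.5479
The Municipality of Sagecove, 3 Feb – 31 Dec 1999: 332 days → $140000 × 1.4% × 332/365 = $1782.7945
Total = $1947.3425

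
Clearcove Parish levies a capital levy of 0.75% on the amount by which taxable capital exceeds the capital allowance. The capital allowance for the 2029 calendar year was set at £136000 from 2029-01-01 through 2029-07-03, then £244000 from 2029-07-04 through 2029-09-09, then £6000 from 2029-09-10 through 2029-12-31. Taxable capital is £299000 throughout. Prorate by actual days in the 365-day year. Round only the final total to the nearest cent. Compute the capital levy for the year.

£1373.45

2029-01-01 to 2029-07-03: 184 days, exemption £136000 → (£299000 − £136000) × 0.75% × 184/365 = £616.2740
2029-07-04 to 2029-09-09: 68 days, exemption £244000 → (£299000 − £244000) × 0.75% × 68/365 = £76.8493
2029-09-10 to 2029-12-31: 113 days, exemption £6000 → (£299000 − £6000) × 0.75% × 113/365 = £680.3219
Total = £1373.4452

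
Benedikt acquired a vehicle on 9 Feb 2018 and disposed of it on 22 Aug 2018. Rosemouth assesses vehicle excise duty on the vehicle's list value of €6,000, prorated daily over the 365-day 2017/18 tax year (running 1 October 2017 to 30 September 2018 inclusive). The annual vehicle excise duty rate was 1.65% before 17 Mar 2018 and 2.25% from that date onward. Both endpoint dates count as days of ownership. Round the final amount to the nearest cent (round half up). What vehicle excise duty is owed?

€68.57

9 Feb – 16 Mar 2018: 36 days at 1.65% → €6,000 × 1.65% × 36/365 = €9.7644
17 Mar – 22 Aug 2018: 159 days at 2.25% → €6,000 × 2.25% × 159/365 = €58.8082
Total = €68.5726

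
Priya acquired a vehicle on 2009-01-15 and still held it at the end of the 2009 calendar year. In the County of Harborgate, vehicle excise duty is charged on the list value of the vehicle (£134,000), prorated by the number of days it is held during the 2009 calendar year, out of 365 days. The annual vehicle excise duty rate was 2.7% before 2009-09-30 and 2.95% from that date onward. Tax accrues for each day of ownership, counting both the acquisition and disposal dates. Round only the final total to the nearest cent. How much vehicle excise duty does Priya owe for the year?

£3,564.58

2009-01-15 to 2009-09-29: 258 days at 2.7% → £134,000 × 2.7% × 258/365 = £2,557.3808
2009-09-30 to 2009-12-31: 93 days at 2.95% → £134,000 × 2.95% × 93/365 = £1,007.2027
Total = £3,564.5836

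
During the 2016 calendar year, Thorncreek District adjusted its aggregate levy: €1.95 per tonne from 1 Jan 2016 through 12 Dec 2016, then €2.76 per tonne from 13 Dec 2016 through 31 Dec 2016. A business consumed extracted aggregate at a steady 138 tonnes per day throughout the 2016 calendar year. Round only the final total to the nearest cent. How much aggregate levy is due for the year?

1 Jan – 12 Dec 2016: 347 days × 138 tonnes/day = 47,886 tonnes at €1.95/tonne → €93,377.70
13 Dec – 31 Dec 2016: 19 days × 138 tonnes/day = 2,622 tonnes at €2.76/tonne → €7,236.72

€100,614.42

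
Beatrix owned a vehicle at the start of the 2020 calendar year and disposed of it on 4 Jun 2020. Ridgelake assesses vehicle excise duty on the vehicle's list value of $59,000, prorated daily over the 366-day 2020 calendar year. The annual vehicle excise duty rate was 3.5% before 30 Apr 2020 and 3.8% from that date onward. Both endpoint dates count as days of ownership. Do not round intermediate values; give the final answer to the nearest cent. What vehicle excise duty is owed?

$897.57

1 Jan – 29 Apr 2020: 120 days at 3.5% → $59,000 × 3.5% × 120/366 = $677.0492
30 Apr – 4 Jun 2020: 36 days at 3.8% → $59,000 × 3.8% × 36/366 = $220.5246
Total = $897.5738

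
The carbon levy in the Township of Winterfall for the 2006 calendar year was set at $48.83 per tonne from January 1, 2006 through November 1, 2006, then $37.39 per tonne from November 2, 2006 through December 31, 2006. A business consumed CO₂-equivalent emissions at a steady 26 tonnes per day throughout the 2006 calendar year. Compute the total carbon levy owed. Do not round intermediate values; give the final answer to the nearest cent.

$445,550.30

January 1 – November 1, 2006: 305 days × 26 tonnes/day = 7,930 tonnes at $48.83/tonne → $387,221.90
November 2 – December 31, 2006: 60 days × 26 tonnes/day = 1,560 tonnes at $37.39/tonne → $58,328.40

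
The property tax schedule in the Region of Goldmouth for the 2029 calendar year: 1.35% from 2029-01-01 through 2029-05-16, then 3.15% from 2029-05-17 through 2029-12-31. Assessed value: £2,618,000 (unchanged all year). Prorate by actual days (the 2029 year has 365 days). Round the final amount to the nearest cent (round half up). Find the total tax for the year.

2029-01-01 to 2029-05-16: 136 days at 1.35% → £2,618,000 × 1.35% × 136/365 = £13,168.8986
2029-05-17 to 2029-12-31: 229 days at 3.15% → £2,618,000 × 3.15% × 229/365 = £51,739.5699
Total = £64,908.4685

£64,908.47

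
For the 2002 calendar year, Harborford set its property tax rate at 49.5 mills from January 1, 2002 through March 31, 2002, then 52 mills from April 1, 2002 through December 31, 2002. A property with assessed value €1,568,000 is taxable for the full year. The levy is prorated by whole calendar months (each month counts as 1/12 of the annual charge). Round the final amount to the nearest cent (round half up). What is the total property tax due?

€80,556.00

January 1 – March 31, 2002: 3 months at 49.5 mills → €1,568,000 × 4.95% × 3/12 = €19,404.0000
April 1 – December 31, 2002: 9 months at 52 mills → €1,568,000 × 5.2% × 9/12 = €61,152.0000
Total = €80,556.0000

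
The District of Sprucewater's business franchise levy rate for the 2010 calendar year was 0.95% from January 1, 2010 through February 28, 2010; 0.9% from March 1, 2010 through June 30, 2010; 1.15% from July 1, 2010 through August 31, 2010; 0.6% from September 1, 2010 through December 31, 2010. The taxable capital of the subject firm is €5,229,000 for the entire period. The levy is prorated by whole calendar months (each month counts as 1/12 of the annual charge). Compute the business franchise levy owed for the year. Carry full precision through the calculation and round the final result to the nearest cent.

January 1 – February 28, 2010: 2 months at 0.95% → €5,229,000 × 0.95% × 2/12 = €8,279.2500
March 1 – June 30, 2010: 4 months at 0.9% → €5,229,000 × 0.9% × 4/12 = €15,687.0000
July 1 – August 31, 2010: 2 months at 1.15% → €5,229,000 × 1.15% × 2/12 = €10,022.2500
September 1 – December 31, 2010: 4 months at 0.6% → €5,229,000 × 0.6% × 4/12 = €10,458.0000
Total = €44,446.5000

€44,446.50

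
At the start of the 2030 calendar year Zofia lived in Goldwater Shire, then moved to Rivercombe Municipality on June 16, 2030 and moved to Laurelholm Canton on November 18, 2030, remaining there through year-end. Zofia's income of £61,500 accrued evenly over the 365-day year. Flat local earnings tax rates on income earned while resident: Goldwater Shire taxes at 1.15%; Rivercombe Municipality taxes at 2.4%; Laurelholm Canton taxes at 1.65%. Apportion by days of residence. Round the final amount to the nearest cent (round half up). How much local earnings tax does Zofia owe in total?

£1,070.77

Goldwater Shire, January 1 – June 15, 2030: 166 days → £61,500 × 1.15% × 166/365 = £321.6534
Rivercombe Municipality, June 16 – November 17, 2030: 155 days → £61,500 × 2.4% × 155/365 = £626.7945
Laurelholm Canton, November 18 – December 31, 2030: 44 days → £61,500 × 1.65% × 44/365 = £122.3260
Total = £1,070.7740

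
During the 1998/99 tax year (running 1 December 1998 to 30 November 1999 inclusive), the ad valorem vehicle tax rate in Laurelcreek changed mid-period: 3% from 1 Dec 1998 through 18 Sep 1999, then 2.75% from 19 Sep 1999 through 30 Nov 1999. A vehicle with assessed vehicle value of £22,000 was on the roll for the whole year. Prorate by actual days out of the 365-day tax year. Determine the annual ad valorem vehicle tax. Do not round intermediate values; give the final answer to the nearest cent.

£649.00

1 Dec 1998 – 18 Sep 1999: 292 days at 3% → £22,000 × 3% × 292/365 = £528.0000
19 Sep – 30 Nov 1999: 73 days at 2.75% → £22,000 × 2.75% × 73/365 = £121.0000
Total = £649.0000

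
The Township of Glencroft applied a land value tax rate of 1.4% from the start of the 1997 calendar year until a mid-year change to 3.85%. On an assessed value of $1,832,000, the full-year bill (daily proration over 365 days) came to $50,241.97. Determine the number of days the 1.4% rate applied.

Let d = days at the first rate; then 365 − d days at the second rate.
$1,832,000 × [1.4%·d + 3.85%·(365−d)] / 365 = $50,241.97
Solving gives d = 165, so the new rate took effect on 15 June 1997.

165 days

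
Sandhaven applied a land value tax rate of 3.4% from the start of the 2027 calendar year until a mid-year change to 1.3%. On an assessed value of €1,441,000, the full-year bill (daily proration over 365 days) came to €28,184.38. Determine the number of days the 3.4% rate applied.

Let d = days at the first rate; then 365 − d days at the second rate.
€1,441,000 × [3.4%·d + 1.3%·(365−d)] / 365 = €28,184.38
Solving gives d = 114, so the new rate took effect on April 25, 2027.

114 days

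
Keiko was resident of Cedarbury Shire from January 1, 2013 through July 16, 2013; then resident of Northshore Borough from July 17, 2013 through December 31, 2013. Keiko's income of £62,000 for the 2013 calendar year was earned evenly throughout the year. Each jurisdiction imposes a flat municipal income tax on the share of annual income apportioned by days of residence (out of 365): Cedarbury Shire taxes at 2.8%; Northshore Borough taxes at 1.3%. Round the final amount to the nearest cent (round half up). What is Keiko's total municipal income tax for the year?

Cedarbury Shire, January 1 – July 16, 2013: 197 days → £62,000 × 2.8% × 197/365 = £936.9644
Northshore Borough, July 17 – December 31, 2013: 168 days → £62,000 × 1.3% × 168/365 = £370.9808
Total = £1,307.9452

£1,307.95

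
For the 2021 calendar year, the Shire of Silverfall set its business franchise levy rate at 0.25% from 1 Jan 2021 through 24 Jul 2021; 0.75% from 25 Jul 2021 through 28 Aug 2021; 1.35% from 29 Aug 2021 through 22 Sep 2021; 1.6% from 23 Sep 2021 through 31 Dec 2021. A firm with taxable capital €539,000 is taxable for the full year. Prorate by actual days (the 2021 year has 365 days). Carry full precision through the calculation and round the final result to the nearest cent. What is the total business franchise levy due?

€4,005.58

1 Jan – 24 Jul 2021: 205 days at 0.25% → €539,000 × 0.25% × 205/365 = €756.8151
25 Jul – 28 Aug 2021: 35 days at 0.75% → €539,000 × 0.75% × 35/365 = €387.6370
29 Aug – 22 Sep 2021: 25 days at 1.35% → €539,000 × 1.35% × 25/365 = €498.3904
23 Sep – 31 Dec 2021: 100 days at 1.6% → €539,000 × 1.6% × 100/365 = €2,362.7397
Total = €4,005.5822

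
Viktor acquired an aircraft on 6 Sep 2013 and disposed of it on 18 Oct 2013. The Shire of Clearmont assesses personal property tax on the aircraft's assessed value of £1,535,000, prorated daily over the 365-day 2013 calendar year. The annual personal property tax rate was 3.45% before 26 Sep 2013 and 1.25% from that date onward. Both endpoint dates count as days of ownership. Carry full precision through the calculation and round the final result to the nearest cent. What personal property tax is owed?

£4,110.86

6 Sep – 25 Sep 2013: 20 days at 3.45% → £1,535,000 × 3.45% × 20/365 = £2,901.7808
26 Sep – 18 Oct 2013: 23 days at 1.25% → £1,535,000 × 1.25% × 23/365 = £1,209.0753
Total = £4,110.8562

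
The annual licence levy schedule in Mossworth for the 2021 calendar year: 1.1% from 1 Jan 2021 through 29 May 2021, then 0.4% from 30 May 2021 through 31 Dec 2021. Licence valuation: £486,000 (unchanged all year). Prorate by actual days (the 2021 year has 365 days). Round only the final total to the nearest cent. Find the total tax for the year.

£3,332.76

1 Jan – 29 May 2021: 149 days at 1.1% → £486,000 × 1.1% × 149/365 = £2,182.3397
30 May – 31 Dec 2021: 216 days at 0.4% → £486,000 × 0.4% × 216/365 = £1,150.4219
Total = £3,332.7616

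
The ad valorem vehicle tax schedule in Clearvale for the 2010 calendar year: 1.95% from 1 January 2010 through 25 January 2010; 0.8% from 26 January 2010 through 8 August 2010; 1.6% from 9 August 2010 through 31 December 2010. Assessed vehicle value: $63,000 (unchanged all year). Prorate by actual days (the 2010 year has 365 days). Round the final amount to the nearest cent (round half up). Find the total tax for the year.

1 January – 25 January 2010: 25 days at 1.95% → $63,000 × 1.95% × 25/365 = $84.1438
26 January – 8 August 2010: 195 days at 0.8% → $63,000 × 0.8% × 195/365 = $269.2603
9 August – 31 December 2010: 145 days at 1.6% → $63,000 × 1.6% × 145/365 = $400.4384
Total = $753.8425

$753.84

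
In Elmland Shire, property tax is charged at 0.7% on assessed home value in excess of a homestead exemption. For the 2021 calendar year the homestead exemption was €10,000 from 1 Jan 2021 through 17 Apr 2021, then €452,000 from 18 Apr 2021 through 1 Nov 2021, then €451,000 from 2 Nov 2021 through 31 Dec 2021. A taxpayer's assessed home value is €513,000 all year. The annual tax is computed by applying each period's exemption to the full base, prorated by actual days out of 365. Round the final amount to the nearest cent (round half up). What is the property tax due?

1 Jan – 17 Apr 2021: 107 days, exemption €10,000 → (€513,000 − €10,000) × 0.7% × 107/365 = €1,032.1836
18 Apr – 1 Nov 2021: 198 days, exemption €452,000 → (€513,000 − €452,000) × 0.7% × 198/365 = €231.6329
2 Nov – 31 Dec 2021: 60 days, exemption €451,000 → (€513,000 − €451,000) × 0.7% × 60/365 = €71.3425
Total = €1,335.1589

€1,335.16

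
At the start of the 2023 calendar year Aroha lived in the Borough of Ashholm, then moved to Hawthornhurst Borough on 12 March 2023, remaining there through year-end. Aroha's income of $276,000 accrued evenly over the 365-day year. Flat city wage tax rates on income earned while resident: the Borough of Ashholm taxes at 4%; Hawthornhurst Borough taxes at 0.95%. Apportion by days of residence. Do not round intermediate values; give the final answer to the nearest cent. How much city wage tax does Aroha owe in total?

$4,236.41

The Borough of Ashholm, 1 January – 11 March 2023: 70 days → $276,000 × 4% × 70/365 = $2,117.2603
Hawthornhurst Borough, 12 March – 31 December 2023: 295 days → $276,000 × 0.95% × 295/365 = $2,119.1507
Total = $4,236.4110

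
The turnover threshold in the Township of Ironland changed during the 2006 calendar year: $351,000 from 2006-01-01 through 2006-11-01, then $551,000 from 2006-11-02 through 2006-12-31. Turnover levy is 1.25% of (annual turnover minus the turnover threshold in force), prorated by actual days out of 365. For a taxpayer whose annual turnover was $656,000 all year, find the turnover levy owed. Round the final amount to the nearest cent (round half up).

$3,401.54

2006-01-01 to 2006-11-01: 305 days, exemption $351,000 → ($656,000 − $351,000) × 1.25% × 305/365 = $3,185.7877
2006-11-02 to 2006-12-31: 60 days, exemption $551,000 → ($656,000 − $551,000) × 1.25% × 60/365 = $215.7534
Total = $3,401.5411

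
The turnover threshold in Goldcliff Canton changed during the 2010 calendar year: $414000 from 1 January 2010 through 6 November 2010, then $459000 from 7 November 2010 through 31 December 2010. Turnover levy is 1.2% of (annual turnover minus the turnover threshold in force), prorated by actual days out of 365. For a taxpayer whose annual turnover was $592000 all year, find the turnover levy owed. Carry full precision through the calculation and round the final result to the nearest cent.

1 January – 6 November 2010: 310 days, exemption $414000 → ($592000 − $414000) × 1.2% × 310/365 = $1814.1370
7 November – 31 December 2010: 55 days, exemption $459000 → ($592000 − $459000) × 1.2% × 55/365 = $240.4932
Total = $2054.6301

$2054.63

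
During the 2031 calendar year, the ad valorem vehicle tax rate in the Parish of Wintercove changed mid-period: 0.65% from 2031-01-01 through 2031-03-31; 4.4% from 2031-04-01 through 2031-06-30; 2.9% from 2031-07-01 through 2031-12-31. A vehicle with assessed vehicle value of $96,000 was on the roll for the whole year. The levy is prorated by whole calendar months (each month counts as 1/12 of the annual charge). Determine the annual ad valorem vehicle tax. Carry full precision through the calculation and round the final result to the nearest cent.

$2,604.00

2031-01-01 to 2031-03-31: 3 months at 0.65% → $96,000 × 0.65% × 3/12 = $156.0000
2031-04-01 to 2031-06-30: 3 months at 4.4% → $96,000 × 4.4% × 3/12 = $1,056.0000
2031-07-01 to 2031-12-31: 6 months at 2.9% → $96,000 × 2.9% × 6/12 = $1,392.0000
Total = $2,604.0000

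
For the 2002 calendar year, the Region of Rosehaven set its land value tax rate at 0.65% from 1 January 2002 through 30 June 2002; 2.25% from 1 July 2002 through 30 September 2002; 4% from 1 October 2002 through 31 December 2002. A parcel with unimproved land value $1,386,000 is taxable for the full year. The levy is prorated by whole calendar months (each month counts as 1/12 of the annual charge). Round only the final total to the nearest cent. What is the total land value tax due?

$26,160.75

1 January – 30 June 2002: 6 months at 0.65% → $1,386,000 × 0.65% × 6/12 = $4,504.5000
1 July – 30 September 2002: 3 months at 2.25% → $1,386,000 × 2.25% × 3/12 = $7,796.2500
1 October – 31 December 2002: 3 months at 4% → $1,386,000 × 4% × 3/12 = $13,860.0000
Total = $26,160.7500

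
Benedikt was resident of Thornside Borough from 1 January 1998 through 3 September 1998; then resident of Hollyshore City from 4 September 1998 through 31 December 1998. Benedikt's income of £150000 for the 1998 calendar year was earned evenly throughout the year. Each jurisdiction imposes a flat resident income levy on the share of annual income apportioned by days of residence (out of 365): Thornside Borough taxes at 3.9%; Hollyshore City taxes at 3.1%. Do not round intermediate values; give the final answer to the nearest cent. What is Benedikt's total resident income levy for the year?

Thornside Borough, 1 January – 3 September 1998: 246 days → £150000 × 3.9% × 246/365 = £3942.7397
Hollyshore City, 4 September – 31 December 1998: 119 days → £150000 × 3.1% × 119/365 = £1516.0274
Total = £5458.7671

£5458.77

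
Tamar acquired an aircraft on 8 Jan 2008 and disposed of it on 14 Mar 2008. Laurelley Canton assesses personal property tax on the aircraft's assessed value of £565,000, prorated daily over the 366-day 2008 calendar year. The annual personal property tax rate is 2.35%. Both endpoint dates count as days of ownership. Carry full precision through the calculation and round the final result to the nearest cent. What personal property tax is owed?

Days held (8 Jan – 14 Mar 2008): 67 out of 366
Tax = £565,000 × 2.35% × 67/366 = £2,430.5806

£2,430.58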